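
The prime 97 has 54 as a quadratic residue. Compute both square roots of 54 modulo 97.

97 ≡ 1 (mod 4), so we find a root by search.
Trying successive values, 32² = 1024 ≡ 54 (mod 97). The other root is 97 − 32 = 65.

32, 65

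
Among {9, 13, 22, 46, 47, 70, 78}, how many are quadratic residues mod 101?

6

(9/101) = +1 → QR.
(13/101) = +1 → QR.
(22/101) = +1 → QR.
(46/101) = -1 → non-residue.
(47/101) = +1 → QR.
(70/101) = +1 → QR.
(78/101) = +1 → QR.
Total quadratic residues among the 7: 6.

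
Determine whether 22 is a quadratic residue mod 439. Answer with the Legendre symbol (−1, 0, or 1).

Euler's criterion: (22/439) ≡ 22^219 (mod 439).
22^2 ≡ 45 (mod 439)
22^4 ≡ 269 (mod 439)
22^8 ≡ 365 (mod 439)
22^16 ≡ 208 (mod 439)
22^32 ≡ 242 (mod 439)
22^64 ≡ 177 (mod 439)
22^128 ≡ 160 (mod 439)
22^219 = 22^(128+64+16+8+2+1) ≡ 1 (mod 439).
Result is 1, so (22/439) = 1.

1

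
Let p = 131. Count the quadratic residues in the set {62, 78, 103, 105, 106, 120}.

2

(62/131) = +1 → QR.
(78/131) = -1 → non-residue.
(103/131) = -1 → non-residue.
(105/131) = +1 → QR.
(106/131) = -1 → non-residue.
(120/131) = -1 → non-residue.
Total quadratic residues among the 6: 2.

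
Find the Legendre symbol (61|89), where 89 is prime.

Reciprocity: 61 ≡ 1 and 89 ≡ 1 (mod 4), so (61/89) = +(89/61).
Reduce top mod 61: now compute (28/61).
Pull out 2^2: since 61 ≡ 5 (mod 8), (2/61) = -1, so (2/61)^2 = +1.
Reciprocity: 7 ≡ 3 and 61 ≡ 1 (mod 4), so (7/61) = +(61/7).
Reduce top mod 7: now compute (5/7).
Reciprocity: 5 ≡ 1 and 7 ≡ 3 (mod 4), so (5/7) = +(7/5).
Reduce top mod 5: now compute (2/5).
Pull out 2: since 5 ≡ 5 (mod 8), (2/5) = -1.
Reached (1/5) = 1. Collecting the sign flips along the way, the symbol is -1.

-1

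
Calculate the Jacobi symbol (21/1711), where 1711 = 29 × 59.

Reciprocity: 21 ≡ 1 and 1711 ≡ 3 (mod 4), so (21/1711) = +(1711/21).
Reduce top mod 21: now compute (10/21).
Pull out 2: since 21 ≡ 5 (mod 8), (2/21) = -1.
Reciprocity: 5 ≡ 1 and 21 ≡ 1 (mod 4), so (5/21) = +(21/5).
Reduce top mod 5: now compute (1/5).
Reached (1/5) = 1. Collecting the sign flips along the way, the symbol is -1.

-1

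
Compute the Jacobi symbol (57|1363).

-1

Reciprocity: 57 ≡ 1 and 1363 ≡ 3 (mod 4), so (57/1363) = +(1363/57).
Reduce top mod 57: now compute (52/57).
Pull out 2^2: since 57 ≡ 1 (mod 8), (2/57) = +1, so (2/57)^2 = +1.
Reciprocity: 13 ≡ 1 and 57 ≡ 1 (mod 4), so (13/57) = +(57/13).
Reduce top mod 13: now compute (5/13).
Reciprocity: 5 ≡ 1 and 13 ≡ 1 (mod 4), so (5/13) = +(13/5).
Reduce top mod 5: now compute (3/5).
Reciprocity: 3 ≡ 3 and 5 ≡ 1 (mod 4), so (3/5) = +(5/3).
Reduce top mod 3: now compute (2/3).
Pull out 2: since 3 ≡ 3 (mod 8), (2/3) = -1.
Reached (1/3) = 1. Collecting the sign flips along the way, the symbol is -1.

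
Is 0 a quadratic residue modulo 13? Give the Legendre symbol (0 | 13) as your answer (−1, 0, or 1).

0

Top reduces to 0: gcd > 1, so the symbol is 0.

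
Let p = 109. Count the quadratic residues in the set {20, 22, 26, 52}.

(20/109) = +1 → QR.
(22/109) = +1 → QR.
(26/109) = +1 → QR.
(52/109) = -1 → non-residue.
Total quadratic residues among the 4: 3.

3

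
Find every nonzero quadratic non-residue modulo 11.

2 6 7 8 10

Square k = 1,…,5 (k and 11−k give the same square):
1²=1, 2²=4, 3²=9, 4²≡5, 5²≡3 (mod 11).
The residues are {1, 3, 4, 5, 9}; the non-residues are the remaining 5 nonzero classes.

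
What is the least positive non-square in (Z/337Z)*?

(2/337) = +1, so 2 is a residue.
(3/337) = +1, so 3 is a residue.
(4/337) = +1, so 4 is a residue.
(5/337) = −1, so 5 is the smallest positive non-residue mod 337.

5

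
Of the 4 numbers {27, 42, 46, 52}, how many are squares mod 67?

(27/67) = -1 → non-residue.
(42/67) = -1 → non-residue.
(46/67) = -1 → non-residue.
(52/67) = -1 → non-residue.
Total quadratic residues among the 4: 0.

0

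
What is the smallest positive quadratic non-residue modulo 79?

3

(2/79) = +1, so 2 is a residue.
(3/79) = −1, so 3 is the smallest positive non-residue mod 79.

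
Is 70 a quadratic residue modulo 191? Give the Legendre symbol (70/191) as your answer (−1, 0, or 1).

-1

Euler's criterion: (70/191) ≡ 70^95 (mod 191).
70^2 ≡ 125 (mod 191)
70^4 ≡ 154 (mod 191)
70^8 ≡ 32 (mod 191)
70^16 ≡ 69 (mod 191)
70^32 ≡ 177 (mod 191)
70^64 ≡ 5 (mod 191)
70^95 = 70^(64+16+8+4+2+1) ≡ 190 (mod 191).
Result is 190 ≡ −1, so (70/191) = −1.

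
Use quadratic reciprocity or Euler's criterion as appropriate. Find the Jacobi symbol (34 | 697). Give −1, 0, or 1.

Pull out 2: since 697 ≡ 1 (mod 8), (2/697) = +1.
Reciprocity: 17 ≡ 1 and 697 ≡ 1 (mod 4), so (17/697) = +(697/17).
Reduce top mod 17: now compute (0/17).
Top reduces to 0: gcd > 1, so the symbol is 0.

0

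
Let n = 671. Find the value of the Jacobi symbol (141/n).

1

Reciprocity: 141 ≡ 1 and 671 ≡ 3 (mod 4), so (141/671) = +(671/141).
Reduce top mod 141: now compute (107/141).
Reciprocity: 107 ≡ 3 and 141 ≡ 1 (mod 4), so (107/141) = +(141/107).
Reduce top mod 107: now compute (34/107).
Pull out 2: since 107 ≡ 3 (mod 8), (2/107) = -1.
Reciprocity: 17 ≡ 1 and 107 ≡ 3 (mod 4), so (17/107) = +(107/17).
Reduce top mod 17: now compute (5/17).
Reciprocity: 5 ≡ 1 and 17 ≡ 1 (mod 4), so (5/17) = +(17/5).
Reduce top mod 5: now compute (2/5).
Pull out 2: since 5 ≡ 5 (mod 8), (2/5) = -1.
Reached (1/5) = 1. Collecting the sign flips along the way, the symbol is +1.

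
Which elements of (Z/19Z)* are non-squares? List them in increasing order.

2, 3, 8, 10, 12, 13, 14, 15, 18

Square k = 1,…,9 (k and 19−k give the same square):
1²=1, 2²=4, 3²=9, 4²=16, 5²≡6, 6²≡17, 7²≡11, 8²≡7, 9²≡5 (mod 19).
The residues are {1, 4, 5, 6, 7, 9, 11, 16, 17}; the non-residues are the remaining 9 nonzero classes.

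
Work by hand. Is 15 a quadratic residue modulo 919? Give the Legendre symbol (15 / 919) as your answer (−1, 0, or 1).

Euler's criterion: (15/919) ≡ 15^459 (mod 919).
15^2 ≡ 225 (mod 919)
15^4 ≡ 80 (mod 919)
15^8 ≡ 886 (mod 919)
15^16 ≡ 170 (mod 919)
15^32 ≡ 411 (mod 919)
15^64 ≡ 744 (mod 919)
15^128 ≡ 298 (mod 919)
15^256 ≡ 580 (mod 919)
15^459 = 15^(256+128+64+8+2+1) ≡ 918 (mod 919).
Result is 918 ≡ −1, so (15/919) = −1.

-1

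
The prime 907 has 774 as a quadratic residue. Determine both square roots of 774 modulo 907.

41, 866

Since 907 ≡ 3 (mod 4), a square root of 774 is 774^((907+1)/4) = 774^227 mod 907.
Repeated squaring: 774^2≡456, 774^4≡233, 774^8≡776, 774^16≡835, 774^32≡649, 774^64≡353, 774^128≡350 (mod 907).
774^227 = 774^(128+64+32+2+1) ≡ 41 (mod 907).
Check: 41² = 1681 ≡ 774 (mod 907). The two roots are 41 and 866.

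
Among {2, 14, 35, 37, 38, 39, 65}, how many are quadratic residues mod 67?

5

(2/67) = -1 → non-residue.
(14/67) = +1 → QR.
(35/67) = +1 → QR.
(37/67) = +1 → QR.
(38/67) = -1 → non-residue.
(39/67) = +1 → QR.
(65/67) = +1 → QR.
Total quadratic residues among the 7: 5.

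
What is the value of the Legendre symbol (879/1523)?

1

Reciprocity: 879 ≡ 3 and 1523 ≡ 3 (mod 4), so (879/1523) = −(1523/879).
Reduce top mod 879: now compute (644/879).
Pull out 2^2: since 879 ≡ 7 (mod 8), (2/879) = +1, so (2/879)^2 = +1.
Reciprocity: 161 ≡ 1 and 879 ≡ 3 (mod 4), so (161/879) = +(879/161).
Reduce top mod 161: now compute (74/161).
Pull out 2: since 161 ≡ 1 (mod 8), (2/161) = +1.
Reciprocity: 37 ≡ 1 and 161 ≡ 1 (mod 4), so (37/161) = +(161/37).
Reduce top mod 37: now compute (13/37).
Reciprocity: 13 ≡ 1 and 37 ≡ 1 (mod 4), so (13/37) = +(37/13).
Reduce top mod 13: now compute (11/13).
Reciprocity: 11 ≡ 3 and 13 ≡ 1 (mod 4), so (11/13) = +(13/11).
Reduce top mod 11: now compute (2/11).
Pull out 2: since 11 ≡ 3 (mod 8), (2/11) = -1.
Reached (1/11) = 1. Collecting the sign flips along the way, the symbol is +1.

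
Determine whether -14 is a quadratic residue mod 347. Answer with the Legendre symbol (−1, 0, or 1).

First reduce: -14 ≡ 333 (mod 347).
Reciprocity: 333 ≡ 1 and 347 ≡ 3 (mod 4), so (333/347) = +(347/333).
Reduce top mod 333: now compute (14/333).
Pull out 2: since 333 ≡ 5 (mod 8), (2/333) = -1.
Reciprocity: 7 ≡ 3 and 333 ≡ 1 (mod 4), so (7/333) = +(333/7).
Reduce top mod 7: now compute (4/7).
Pull out 2^2: since 7 ≡ 7 (mod 8), (2/7) = +1, so (2/7)^2 = +1.
Reached (1/7) = 1. Collecting the sign flips along the way, the symbol is -1.

-1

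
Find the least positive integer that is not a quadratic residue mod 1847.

(2/1847) = +1, so 2 is a residue.
(3/1847) = +1, so 3 is a residue.
(4/1847) = +1, so 4 is a residue.
(5/1847) = −1, so 5 is the smallest positive non-residue mod 1847.

5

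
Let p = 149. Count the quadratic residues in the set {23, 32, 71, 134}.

(23/149) = -1 → non-residue.
(32/149) = -1 → non-residue.
(71/149) = -1 → non-residue.
(134/149) = -1 → non-residue.
Total quadratic residues among the 4: 0.

0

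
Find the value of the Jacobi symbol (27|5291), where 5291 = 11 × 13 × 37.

1

Reciprocity: 27 ≡ 3 and 5291 ≡ 3 (mod 4), so (27/5291) = −(5291/27).
Reduce top mod 27: now compute (26/27).
Pull out 2: since 27 ≡ 3 (mod 8), (2/27) = -1.
Reciprocity: 13 ≡ 1 and 27 ≡ 3 (mod 4), so (13/27) = +(27/13).
Reduce top mod 13: now compute (1/13).
Reached (1/13) = 1. Collecting the sign flips along the way, the symbol is +1.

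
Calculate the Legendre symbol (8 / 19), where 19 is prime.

-1

Pull out 2^3: since 19 ≡ 3 (mod 8), (2/19) = -1, so (2/19)^3 = -1.
Reached (1/19) = 1. Collecting the sign flips along the way, the symbol is -1.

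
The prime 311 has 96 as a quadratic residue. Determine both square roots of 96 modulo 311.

69, 242

Since 311 ≡ 3 (mod 4), a square root of 96 is 96^((311+1)/4) = 96^78 mod 311.
Repeated squaring: 96^2≡197, 96^4≡245, 96^8≡2, 96^16≡4, 96^32≡16, 96^64≡256 (mod 311).
96^78 = 96^(64+8+4+2) ≡ 242 (mod 311).
Check: 242² = 58564 ≡ 96 (mod 311). The two roots are 69 and 242.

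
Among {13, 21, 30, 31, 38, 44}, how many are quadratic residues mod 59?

1

(13/59) = -1 → non-residue.
(21/59) = +1 → QR.
(30/59) = -1 → non-residue.
(31/59) = -1 → non-residue.
(38/59) = -1 → non-residue.
(44/59) = -1 → non-residue.
Total quadratic residues among the 6: 1.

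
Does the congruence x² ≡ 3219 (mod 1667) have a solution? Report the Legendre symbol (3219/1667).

1

First reduce: 3219 ≡ 1552 (mod 1667).
Pull out 2^4: since 1667 ≡ 3 (mod 8), (2/1667) = -1, so (2/1667)^4 = +1.
Reciprocity: 97 ≡ 1 and 1667 ≡ 3 (mod 4), so (97/1667) = +(1667/97).
Reduce top mod 97: now compute (18/97).
Pull out 2: since 97 ≡ 1 (mod 8), (2/97) = +1.
Reciprocity: 9 ≡ 1 and 97 ≡ 1 (mod 4), so (9/97) = +(97/9).
Reduce top mod 9: now compute (7/9).
Reciprocity: 7 ≡ 3 and 9 ≡ 1 (mod 4), so (7/9) = +(9/7).
Reduce top mod 7: now compute (2/7).
Pull out 2: since 7 ≡ 7 (mod 8), (2/7) = +1.
Reached (1/7) = 1. Collecting the sign flips along the way, the symbol is +1.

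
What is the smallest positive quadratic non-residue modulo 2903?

5

(2/2903) = +1, so 2 is a residue.
(3/2903) = +1, so 3 is a residue.
(4/2903) = +1, so 4 is a residue.
(5/2903) = −1, so 5 is the smallest positive non-residue mod 2903.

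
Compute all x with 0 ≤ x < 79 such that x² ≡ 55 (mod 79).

23, 56

Since 79 ≡ 3 (mod 4), a square root of 55 is 55^((79+1)/4) = 55^20 mod 79.
Repeated squaring: 55^2≡23, 55^4≡55, 55^8≡23, 55^16≡55 (mod 79).
55^20 = 55^(16+4) ≡ 23 (mod 79).
Check: 23² = 529 ≡ 55 (mod 79). The two roots are 23 and 56.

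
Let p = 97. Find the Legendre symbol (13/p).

Reciprocity: 13 ≡ 1 and 97 ≡ 1 (mod 4), so (13/97) = +(97/13).
Reduce top mod 13: now compute (6/13).
Pull out 2: since 13 ≡ 5 (mod 8), (2/13) = -1.
Reciprocity: 3 ≡ 3 and 13 ≡ 1 (mod 4), so (3/13) = +(13/3).
Reduce top mod 3: now compute (1/3).
Reached (1/3) = 1. Collecting the sign flips along the way, the symbol is -1.

-1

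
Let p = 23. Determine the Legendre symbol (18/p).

1

Euler's criterion: (18/23) ≡ 18^11 (mod 23).
18^2 ≡ 2 (mod 23)
18^4 ≡ 4 (mod 23)
18^8 ≡ 16 (mod 23)
18^11 = 18^(8+2+1) ≡ 1 (mod 23).
Result is 1, so (18/23) = 1.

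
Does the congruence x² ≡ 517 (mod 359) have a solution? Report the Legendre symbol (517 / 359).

First reduce: 517 ≡ 158 (mod 359).
Pull out 2: since 359 ≡ 7 (mod 8), (2/359) = +1.
Reciprocity: 79 ≡ 3 and 359 ≡ 3 (mod 4), so (79/359) = −(359/79).
Reduce top mod 79: now compute (43/79).
Reciprocity: 43 ≡ 3 and 79 ≡ 3 (mod 4), so (43/79) = −(79/43).
Reduce top mod 43: now compute (36/43).
Pull out 2^2: since 43 ≡ 3 (mod 8), (2/43) = -1, so (2/43)^2 = +1.
Reciprocity: 9 ≡ 1 and 43 ≡ 3 (mod 4), so (9/43) = +(43/9).
Reduce top mod 9: now compute (7/9).
Reciprocity: 7 ≡ 3 and 9 ≡ 1 (mod 4), so (7/9) = +(9/7).
Reduce top mod 7: now compute (2/7).
Pull out 2: since 7 ≡ 7 (mod 8), (2/7) = +1.
Reached (1/7) = 1. Collecting the sign flips along the way, the symbol is +1.

1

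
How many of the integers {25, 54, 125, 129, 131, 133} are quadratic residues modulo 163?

4

(25/163) = +1 → QR.
(54/163) = +1 → QR.
(125/163) = -1 → non-residue.
(129/163) = -1 → non-residue.
(131/163) = +1 → QR.
(133/163) = +1 → QR.
Total quadratic residues among the 6: 4.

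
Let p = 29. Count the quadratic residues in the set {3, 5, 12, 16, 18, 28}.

3

(3/29) = -1 → non-residue.
(5/29) = +1 → QR.
(12/29) = -1 → non-residue.
(16/29) = +1 → QR.
(18/29) = -1 → non-residue.
(28/29) = +1 → QR.
Total quadratic residues among the 6: 3.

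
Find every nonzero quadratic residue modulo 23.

1, 2, 3, 4, 6, 8, 9, 12, 13, 16, 18

Square k = 1,…,11 (k and 23−k give the same square):
1²=1, 2²=4, 3²=9, 4²=16, 5²≡2, 6²≡13, 7²≡3, 8²≡18, 9²≡12, 10²≡8, 11²≡6 (mod 23).
So the quadratic residues mod 23 are {1, 2, 3, 4, 6, 8, 9, 12, 13, 16, 18}.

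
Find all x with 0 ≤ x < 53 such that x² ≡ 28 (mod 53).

53 ≡ 1 (mod 4), so we find a root by search.
Trying successive values, 9² = 81 ≡ 28 (mod 53). The other root is 53 − 9 = 44.

9, 44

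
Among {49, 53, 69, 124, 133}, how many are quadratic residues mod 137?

3

(49/137) = +1 → QR.
(53/137) = -1 → non-residue.
(69/137) = +1 → QR.
(124/137) = -1 → non-residue.
(133/137) = +1 → QR.
Total quadratic residues among the 5: 3.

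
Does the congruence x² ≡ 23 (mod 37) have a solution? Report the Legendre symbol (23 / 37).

-1

Reciprocity: 23 ≡ 3 and 37 ≡ 1 (mod 4), so (23/37) = +(37/23).
Reduce top mod 23: now compute (14/23).
Pull out 2: since 23 ≡ 7 (mod 8), (2/23) = +1.
Reciprocity: 7 ≡ 3 and 23 ≡ 3 (mod 4), so (7/23) = −(23/7).
Reduce top mod 7: now compute (2/7).
Pull out 2: since 7 ≡ 7 (mod 8), (2/7) = +1.
Reached (1/7) = 1. Collecting the sign flips along the way, the symbol is -1.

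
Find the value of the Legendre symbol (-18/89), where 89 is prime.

Euler's criterion: (-18/89) ≡ 71^44 (mod 89).
71^2 ≡ 57 (mod 89)
71^4 ≡ 45 (mod 89)
71^8 ≡ 67 (mod 89)
71^16 ≡ 39 (mod 89)
71^32 ≡ 8 (mod 89)
71^44 = 71^(32+8+4) ≡ 1 (mod 89).
Result is 1, so (-18/89) = 1.

1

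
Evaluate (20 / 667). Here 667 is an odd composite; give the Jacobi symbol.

-1

Pull out 2^2: since 667 ≡ 3 (mod 8), (2/667) = -1, so (2/667)^2 = +1.
Reciprocity: 5 ≡ 1 and 667 ≡ 3 (mod 4), so (5/667) = +(667/5).
Reduce top mod 5: now compute (2/5).
Pull out 2: since 5 ≡ 5 (mod 8), (2/5) = -1.
Reached (1/5) = 1. Collecting the sign flips along the way, the symbol is -1.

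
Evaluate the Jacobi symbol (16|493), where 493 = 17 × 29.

Pull out 2^4: since 493 ≡ 5 (mod 8), (2/493) = -1, so (2/493)^4 = +1.
Reached (1/493) = 1. Collecting the sign flips along the way, the symbol is +1.

1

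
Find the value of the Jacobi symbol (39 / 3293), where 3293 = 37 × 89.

-1

Reciprocity: 39 ≡ 3 and 3293 ≡ 1 (mod 4), so (39/3293) = +(3293/39).
Reduce top mod 39: now compute (17/39).
Reciprocity: 17 ≡ 1 and 39 ≡ 3 (mod 4), so (17/39) = +(39/17).
Reduce top mod 17: now compute (5/17).
Reciprocity: 5 ≡ 1 and 17 ≡ 1 (mod 4), so (5/17) = +(17/5).
Reduce top mod 5: now compute (2/5).
Pull out 2: since 5 ≡ 5 (mod 8), (2/5) = -1.
Reached (1/5) = 1. Collecting the sign flips along the way, the symbol is -1.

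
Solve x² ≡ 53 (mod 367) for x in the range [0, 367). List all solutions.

Since 367 ≡ 3 (mod 4), a square root of 53 is 53^((367+1)/4) = 53^92 mod 367.
Repeated squaring: 53^2≡240, 53^4≡348, 53^8≡361, 53^16≡36, 53^32≡195, 53^64≡224 (mod 367).
53^92 = 53^(64+16+8+4) ≡ 328 (mod 367).
Check: 328² = 107584 ≡ 53 (mod 367). The two roots are 39 and 328.

39, 328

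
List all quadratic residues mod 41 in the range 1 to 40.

Square k = 1,…,20 (k and 41−k give the same square):
1²=1, 2²=4, 3²=9, 4²=16, 5²=25, 6²=36, 7²≡8, 8²≡23, 9²≡40, 10²≡18, 11²≡39, 12²≡21, 13²≡5, 14²≡32, 15²≡20, 16²≡10, 17²≡2, 18²≡37, 19²≡33, 20²≡31 (mod 41).
So the quadratic residues mod 41 are {1, 2, 4, 5, 8, 9, 10, 16, 18, 20, 21, 23, 25, 31, 32, 33, 36, 37, 39, 40}.

1, 2, 4, 5, 8, 9, 10, 16, 18, 20, 21, 23, 25, 31, 32, 33, 36, 37, 39, 40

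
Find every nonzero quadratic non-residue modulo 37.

Square k = 1,…,18 (k and 37−k give the same square):
1²=1, 2²=4, 3²=9, 4²=16, 5²=25, 6²=36, 7²≡12, 8²≡27, 9²≡7, 10²≡26, 11²≡10, 12²≡33, 13²≡21, 14²≡11, 15²≡3, 16²≡34, 17²≡30, 18²≡28 (mod 37).
The residues are {1, 3, 4, 7, 9, 10, 11, 12, 16, 21, 25, 26, 27, 28, 30, 33, 34, 36}; the non-residues are the remaining 18 nonzero classes.

2, 5, 6, 8, 13, 14, 15, 17, 18, 19, 20, 22, 23, 24, 29, 31, 32, 35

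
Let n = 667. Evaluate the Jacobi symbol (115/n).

0

Reciprocity: 115 ≡ 3 and 667 ≡ 3 (mod 4), so (115/667) = −(667/115).
Reduce top mod 115: now compute (92/115).
Pull out 2^2: since 115 ≡ 3 (mod 8), (2/115) = -1, so (2/115)^2 = +1.
Reciprocity: 23 ≡ 3 and 115 ≡ 3 (mod 4), so (23/115) = −(115/23).
Reduce top mod 23: now compute (0/23).
Top reduces to 0: gcd > 1, so the symbol is 0.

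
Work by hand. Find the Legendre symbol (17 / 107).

-1

Reciprocity: 17 ≡ 1 and 107 ≡ 3 (mod 4), so (17/107) = +(107/17).
Reduce top mod 17: now compute (5/17).
Reciprocity: 5 ≡ 1 and 17 ≡ 1 (mod 4), so (5/17) = +(17/5).
Reduce top mod 5: now compute (2/5).
Pull out 2: since 5 ≡ 5 (mod 8), (2/5) = -1.
Reached (1/5) = 1. Collecting the sign flips along the way, the symbol is -1.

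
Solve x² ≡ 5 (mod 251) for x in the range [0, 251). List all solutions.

16, 235

Since 251 ≡ 3 (mod 4), a square root of 5 is 5^((251+1)/4) = 5^63 mod 251.
Repeated squaring: 5^2≡25, 5^4≡123, 5^8≡69, 5^16≡243, 5^32≡64 (mod 251).
5^63 = 5^(32+16+8+4+2+1) ≡ 16 (mod 251).
Check: 16² = 256 ≡ 5 (mod 251). The two roots are 16 and 235.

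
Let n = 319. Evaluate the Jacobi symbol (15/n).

Reciprocity: 15 ≡ 3 and 319 ≡ 3 (mod 4), so (15/319) = −(319/15).
Reduce top mod 15: now compute (4/15).
Pull out 2^2: since 15 ≡ 7 (mod 8), (2/15) = +1, so (2/15)^2 = +1.
Reached (1/15) = 1. Collecting the sign flips along the way, the symbol is -1.

-1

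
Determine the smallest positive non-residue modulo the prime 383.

(2/383) = +1, so 2 is a residue.
(3/383) = +1, so 3 is a residue.
(4/383) = +1, so 4 is a residue.
(5/383) = −1, so 5 is the smallest positive non-residue mod 383.

5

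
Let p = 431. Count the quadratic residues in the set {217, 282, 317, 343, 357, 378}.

2

(217/431) = +1 → QR.
(282/431) = -1 → non-residue.
(317/431) = -1 → non-residue.
(343/431) = -1 → non-residue.
(357/431) = +1 → QR.
(378/431) = -1 → non-residue.
Total quadratic residues among the 6: 2.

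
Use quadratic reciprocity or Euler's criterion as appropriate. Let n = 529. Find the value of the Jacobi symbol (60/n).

Pull out 2^2: since 529 ≡ 1 (mod 8), (2/529) = +1, so (2/529)^2 = +1.
Reciprocity: 15 ≡ 3 and 529 ≡ 1 (mod 4), so (15/529) = +(529/15).
Reduce top mod 15: now compute (4/15).
Pull out 2^2: since 15 ≡ 7 (mod 8), (2/15) = +1, so (2/15)^2 = +1.
Reached (1/15) = 1. Collecting the sign flips along the way, the symbol is +1.

1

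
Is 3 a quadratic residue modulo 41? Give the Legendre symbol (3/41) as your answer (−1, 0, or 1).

Reciprocity: 3 ≡ 3 and 41 ≡ 1 (mod 4), so (3/41) = +(41/3).
Reduce top mod 3: now compute (2/3).
Pull out 2: since 3 ≡ 3 (mod 8), (2/3) = -1.
Reached (1/3) = 1. Collecting the sign flips along the way, the symbol is -1.

-1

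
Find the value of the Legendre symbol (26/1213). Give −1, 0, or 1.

-1

Pull out 2: since 1213 ≡ 5 (mod 8), (2/1213) = -1.
Reciprocity: 13 ≡ 1 and 1213 ≡ 1 (mod 4), so (13/1213) = +(1213/13).
Reduce top mod 13: now compute (4/13).
Pull out 2^2: since 13 ≡ 5 (mod 8), (2/13) = -1, so (2/13)^2 = +1.
Reached (1/13) = 1. Collecting the sign flips along the way, the symbol is -1.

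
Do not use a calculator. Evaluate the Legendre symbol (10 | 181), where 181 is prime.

-1

Euler's criterion: (10/181) ≡ 10^90 (mod 181).
10^2 ≡ 100 (mod 181)
10^4 ≡ 45 (mod 181)
10^8 ≡ 34 (mod 181)
10^16 ≡ 70 (mod 181)
10^32 ≡ 13 (mod 181)
10^64 ≡ 169 (mod 181)
10^90 = 10^(64+16+8+2) ≡ 180 (mod 181).
Result is 180 ≡ −1, so (10/181) = −1.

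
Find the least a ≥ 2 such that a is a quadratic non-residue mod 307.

(2/307) = −1, so 2 is the smallest positive non-residue mod 307.

2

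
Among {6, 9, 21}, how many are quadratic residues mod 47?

(6/47) = +1 → QR.
(9/47) = +1 → QR.
(21/47) = +1 → QR.
Total quadratic residues among the 3: 3.

3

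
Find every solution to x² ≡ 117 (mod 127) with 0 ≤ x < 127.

Since 127 ≡ 3 (mod 4), a square root of 117 is 117^((127+1)/4) = 117^32 mod 127.
Repeated squaring: 117^2≡100, 117^4≡94, 117^8≡73, 117^16≡122, 117^32≡25 (mod 127).
117^32 = 117^(32) ≡ 25 (mod 127).
Check: 25² = 625 ≡ 117 (mod 127). The two roots are 25 and 102.

25, 102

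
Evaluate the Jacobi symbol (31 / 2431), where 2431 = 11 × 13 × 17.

1

Reciprocity: 31 ≡ 3 and 2431 ≡ 3 (mod 4), so (31/2431) = −(2431/31).
Reduce top mod 31: now compute (13/31).
Reciprocity: 13 ≡ 1 and 31 ≡ 3 (mod 4), so (13/31) = +(31/13).
Reduce top mod 13: now compute (5/13).
Reciprocity: 5 ≡ 1 and 13 ≡ 1 (mod 4), so (5/13) = +(13/5).
Reduce top mod 5: now compute (3/5).
Reciprocity: 3 ≡ 3 and 5 ≡ 1 (mod 4), so (3/5) = +(5/3).
Reduce top mod 3: now compute (2/3).
Pull out 2: since 3 ≡ 3 (mod 8), (2/3) = -1.
Reached (1/3) = 1. Collecting the sign flips along the way, the symbol is +1.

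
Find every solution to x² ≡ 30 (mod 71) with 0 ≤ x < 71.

32, 39

Since 71 ≡ 3 (mod 4), a square root of 30 is 30^((71+1)/4) = 30^18 mod 71.
Repeated squaring: 30^2≡48, 30^4≡32, 30^8≡30, 30^16≡48 (mod 71).
30^18 = 30^(16+2) ≡ 32 (mod 71).
Check: 32² = 1024 ≡ 30 (mod 71). The two roots are 32 and 39.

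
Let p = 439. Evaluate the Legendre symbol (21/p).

Euler's criterion: (21/439) ≡ 21^219 (mod 439).
21^2 ≡ 2 (mod 439)
21^4 ≡ 4 (mod 439)
21^8 ≡ 16 (mod 439)
21^16 ≡ 256 (mod 439)
21^32 ≡ 125 (mod 439)
21^64 ≡ 260 (mod 439)
21^128 ≡ 433 (mod 439)
21^219 = 21^(128+64+16+8+2+1) ≡ 438 (mod 439).
Result is 438 ≡ −1, so (21/439) = −1.

-1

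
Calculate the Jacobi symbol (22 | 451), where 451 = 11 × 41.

0

Pull out 2: since 451 ≡ 3 (mod 8), (2/451) = -1.
Reciprocity: 11 ≡ 3 and 451 ≡ 3 (mod 4), so (11/451) = −(451/11).
Reduce top mod 11: now compute (0/11).
Top reduces to 0: gcd > 1, so the symbol is 0.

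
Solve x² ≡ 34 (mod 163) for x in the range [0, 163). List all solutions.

Since 163 ≡ 3 (mod 4), a square root of 34 is 34^((163+1)/4) = 34^41 mod 163.
Repeated squaring: 34^2≡15, 34^4≡62, 34^8≡95, 34^16≡60, 34^32≡14 (mod 163).
34^41 = 34^(32+8+1) ≡ 69 (mod 163).
Check: 69² = 4761 ≡ 34 (mod 163). The two roots are 69 and 94.

69, 94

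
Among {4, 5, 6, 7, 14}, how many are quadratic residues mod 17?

(4/17) = +1 → QR.
(5/17) = -1 → non-residue.
(6/17) = -1 → non-residue.
(7/17) = -1 → non-residue.
(14/17) = -1 → non-residue.
Total quadratic residues among the 5: 1.

1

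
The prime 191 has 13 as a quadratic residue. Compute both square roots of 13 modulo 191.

83, 108

Since 191 ≡ 3 (mod 4), a square root of 13 is 13^((191+1)/4) = 13^48 mod 191.
Repeated squaring: 13^2≡169, 13^4≡102, 13^8≡90, 13^16≡78, 13^32≡163 (mod 191).
13^48 = 13^(32+16) ≡ 108 (mod 191).
Check: 108² = 11664 ≡ 13 (mod 191). The two roots are 83 and 108.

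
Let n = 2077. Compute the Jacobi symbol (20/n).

-1

Pull out 2^2: since 2077 ≡ 5 (mod 8), (2/2077) = -1, so (2/2077)^2 = +1.
Reciprocity: 5 ≡ 1 and 2077 ≡ 1 (mod 4), so (5/2077) = +(2077/5).
Reduce top mod 5: now compute (2/5).
Pull out 2: since 5 ≡ 5 (mod 8), (2/5) = -1.
Reached (1/5) = 1. Collecting the sign flips along the way, the symbol is -1.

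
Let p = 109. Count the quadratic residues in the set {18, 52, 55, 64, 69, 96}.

(18/109) = -1 → non-residue.
(52/109) = -1 → non-residue.
(55/109) = -1 → non-residue.
(64/109) = +1 → QR.
(69/109) = -1 → non-residue.
(96/109) = -1 → non-residue.
Total quadratic residues among the 6: 1.

1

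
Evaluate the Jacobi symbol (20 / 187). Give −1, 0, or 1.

Pull out 2^2: since 187 ≡ 3 (mod 8), (2/187) = -1, so (2/187)^2 = +1.
Reciprocity: 5 ≡ 1 and 187 ≡ 3 (mod 4), so (5/187) = +(187/5).
Reduce top mod 5: now compute (2/5).
Pull out 2: since 5 ≡ 5 (mod 8), (2/5) = -1.
Reached (1/5) = 1. Collecting the sign flips along the way, the symbol is -1.

-1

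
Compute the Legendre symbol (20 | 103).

-1

Pull out 2^2: since 103 ≡ 7 (mod 8), (2/103) = +1, so (2/103)^2 = +1.
Reciprocity: 5 ≡ 1 and 103 ≡ 3 (mod 4), so (5/103) = +(103/5).
Reduce top mod 5: now compute (3/5).
Reciprocity: 3 ≡ 3 and 5 ≡ 1 (mod 4), so (3/5) = +(5/3).
Reduce top mod 3: now compute (2/3).
Pull out 2: since 3 ≡ 3 (mod 8), (2/3) = -1.
Reached (1/3) = 1. Collecting the sign flips along the way, the symbol is -1.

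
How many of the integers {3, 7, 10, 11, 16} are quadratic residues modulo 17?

1

(3/17) = -1 → non-residue.
(7/17) = -1 → non-residue.
(10/17) = -1 → non-residue.
(11/17) = -1 → non-residue.
(16/17) = +1 → QR.
Total quadratic residues among the 5: 1.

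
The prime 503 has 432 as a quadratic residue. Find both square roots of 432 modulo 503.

Since 503 ≡ 3 (mod 4), a square root of 432 is 432^((503+1)/4) = 432^126 mod 503.
Repeated squaring: 432^2≡11, 432^4≡121, 432^8≡54, 432^16≡401, 432^32≡344, 432^64≡131 (mod 503).
432^126 = 432^(64+32+16+8+4+2) ≡ 234 (mod 503).
Check: 234² = 54756 ≡ 432 (mod 503). The two roots are 234 and 269.

234, 269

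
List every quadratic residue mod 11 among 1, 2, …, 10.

Square k = 1,…,5 (k and 11−k give the same square):
1²=1, 2²=4, 3²=9, 4²≡5, 5²≡3 (mod 11).
So the quadratic residues mod 11 are {1, 3, 4, 5, 9}.

1,3,4,5,9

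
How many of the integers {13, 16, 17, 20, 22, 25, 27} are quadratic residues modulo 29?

(13/29) = +1 → QR.
(16/29) = +1 → QR.
(17/29) = -1 → non-residue.
(20/29) = +1 → QR.
(22/29) = +1 → QR.
(25/29) = +1 → QR.
(27/29) = -1 → non-residue.
Total quadratic residues among the 7: 5.

5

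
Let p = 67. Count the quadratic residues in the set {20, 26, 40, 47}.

(20/67) = -1 → non-residue.
(26/67) = +1 → QR.
(40/67) = +1 → QR.
(47/67) = +1 → QR.
Total quadratic residues among the 4: 3.

3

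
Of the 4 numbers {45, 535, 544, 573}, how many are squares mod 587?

2

(45/587) = -1 → non-residue.
(535/587) = +1 → QR.
(544/587) = -1 → non-residue.
(573/587) = +1 → QR.
Total quadratic residues among the 4: 2.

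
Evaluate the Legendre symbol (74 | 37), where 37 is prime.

0

First reduce: 74 ≡ 0 (mod 37).
Top reduces to 0: gcd > 1, so the symbol is 0.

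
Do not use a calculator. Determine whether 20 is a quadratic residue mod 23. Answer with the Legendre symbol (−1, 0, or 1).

Pull out 2^2: since 23 ≡ 7 (mod 8), (2/23) = +1, so (2/23)^2 = +1.
Reciprocity: 5 ≡ 1 and 23 ≡ 3 (mod 4), so (5/23) = +(23/5).
Reduce top mod 5: now compute (3/5).
Reciprocity: 3 ≡ 3 and 5 ≡ 1 (mod 4), so (3/5) = +(5/3).
Reduce top mod 3: now compute (2/3).
Pull out 2: since 3 ≡ 3 (mod 8), (2/3) = -1.
Reached (1/3) = 1. Collecting the sign flips along the way, the symbol is -1.

-1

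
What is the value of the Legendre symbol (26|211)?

Euler's criterion: (26/211) ≡ 26^105 (mod 211).
26^2 ≡ 43 (mod 211)
26^4 ≡ 161 (mod 211)
26^8 ≡ 179 (mod 211)
26^16 ≡ 180 (mod 211)
26^32 ≡ 117 (mod 211)
26^64 ≡ 185 (mod 211)
26^105 = 26^(64+32+8+1) ≡ 210 (mod 211).
Result is 210 ≡ −1, so (26/211) = −1.

-1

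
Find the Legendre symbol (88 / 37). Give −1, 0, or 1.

First reduce: 88 ≡ 14 (mod 37).
Pull out 2: since 37 ≡ 5 (mod 8), (2/37) = -1.
Reciprocity: 7 ≡ 3 and 37 ≡ 1 (mod 4), so (7/37) = +(37/7).
Reduce top mod 7: now compute (2/7).
Pull out 2: since 7 ≡ 7 (mod 8), (2/7) = +1.
Reached (1/7) = 1. Collecting the sign flips along the way, the symbol is -1.

-1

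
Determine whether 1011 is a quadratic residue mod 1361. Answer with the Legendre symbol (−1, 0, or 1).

-1

Reciprocity: 1011 ≡ 3 and 1361 ≡ 1 (mod 4), so (1011/1361) = +(1361/1011).
Reduce top mod 1011: now compute (350/1011).
Pull out 2: since 1011 ≡ 3 (mod 8), (2/1011) = -1.
Reciprocity: 175 ≡ 3 and 1011 ≡ 3 (mod 4), so (175/1011) = −(1011/175).
Reduce top mod 175: now compute (136/175).
Pull out 2^3: since 175 ≡ 7 (mod 8), (2/175) = +1, so (2/175)^3 = +1.
Reciprocity: 17 ≡ 1 and 175 ≡ 3 (mod 4), so (17/175) = +(175/17).
Reduce top mod 17: now compute (5/17).
Reciprocity: 5 ≡ 1 and 17 ≡ 1 (mod 4), so (5/17) = +(17/5).
Reduce top mod 5: now compute (2/5).
Pull out 2: since 5 ≡ 5 (mod 8), (2/5) = -1.
Reached (1/5) = 1. Collecting the sign flips along the way, the symbol is -1.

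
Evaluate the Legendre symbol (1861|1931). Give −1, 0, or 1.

1

Reciprocity: 1861 ≡ 1 and 1931 ≡ 3 (mod 4), so (1861/1931) = +(1931/1861).
Reduce top mod 1861: now compute (70/1861).
Pull out 2: since 1861 ≡ 5 (mod 8), (2/1861) = -1.
Reciprocity: 35 ≡ 3 and 1861 ≡ 1 (mod 4), so (35/1861) = +(1861/35).
Reduce top mod 35: now compute (6/35).
Pull out 2: since 35 ≡ 3 (mod 8), (2/35) = -1.
Reciprocity: 3 ≡ 3 and 35 ≡ 3 (mod 4), so (3/35) = −(35/3).
Reduce top mod 3: now compute (2/3).
Pull out 2: since 3 ≡ 3 (mod 8), (2/3) = -1.
Reached (1/3) = 1. Collecting the sign flips along the way, the symbol is +1.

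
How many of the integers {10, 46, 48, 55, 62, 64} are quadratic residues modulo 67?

(10/67) = +1 → QR.
(46/67) = -1 → non-residue.
(48/67) = -1 → non-residue.
(55/67) = +1 → QR.
(62/67) = +1 → QR.
(64/67) = +1 → QR.
Total quadratic residues among the 6: 4.

4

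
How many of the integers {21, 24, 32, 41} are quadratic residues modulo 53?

(21/53) = -1 → non-residue.
(24/53) = +1 → QR.
(32/53) = -1 → non-residue.
(41/53) = -1 → non-residue.
Total quadratic residues among the 4: 1.

1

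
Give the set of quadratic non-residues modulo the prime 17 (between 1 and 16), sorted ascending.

Square k = 1,…,8 (k and 17−k give the same square):
1²=1, 2²=4, 3²=9, 4²=16, 5²≡8, 6²≡2, 7²≡15, 8²≡13 (mod 17).
The residues are {1, 2, 4, 8, 9, 13, 15, 16}; the non-residues are the remaining 8 nonzero classes.

3,5,6,7,10,11,12,14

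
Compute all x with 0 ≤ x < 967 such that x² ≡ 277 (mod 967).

109, 858

Since 967 ≡ 3 (mod 4), a square root of 277 is 277^((967+1)/4) = 277^242 mod 967.
Repeated squaring: 277^2≡336, 277^4≡724, 277^8≡62, 277^16≡943, 277^32≡576, 277^64≡95, 277^128≡322 (mod 967).
277^242 = 277^(128+64+32+16+2) ≡ 858 (mod 967).
Check: 858² = 736164 ≡ 277 (mod 967). The two roots are 109 and 858.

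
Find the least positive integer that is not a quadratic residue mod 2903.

(2/2903) = +1, so 2 is a residue.
(3/2903) = +1, so 3 is a residue.
(4/2903) = +1, so 4 is a residue.
(5/2903) = −1, so 5 is the smallest positive non-residue mod 2903.

5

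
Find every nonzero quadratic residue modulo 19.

Square k = 1,…,9 (k and 19−k give the same square):
1²=1, 2²=4, 3²=9, 4²=16, 5²≡6, 6²≡17, 7²≡11, 8²≡7, 9²≡5 (mod 19).
So the quadratic residues mod 19 are {1, 4, 5, 6, 7, 9, 11, 16, 17}.

1 4 5 6 7 9 11 16 17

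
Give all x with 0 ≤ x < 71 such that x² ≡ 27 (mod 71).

13, 58

Since 71 ≡ 3 (mod 4), a square root of 27 is 27^((71+1)/4) = 27^18 mod 71.
Repeated squaring: 27^2≡19, 27^4≡6, 27^8≡36, 27^16≡18 (mod 71).
27^18 = 27^(16+2) ≡ 58 (mod 71).
Check: 58² = 3364 ≡ 27 (mod 71). The two roots are 13 and 58.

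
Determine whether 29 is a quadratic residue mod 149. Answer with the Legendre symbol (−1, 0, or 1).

1

Reciprocity: 29 ≡ 1 and 149 ≡ 1 (mod 4), so (29/149) = +(149/29).
Reduce top mod 29: now compute (4/29).
Pull out 2^2: since 29 ≡ 5 (mod 8), (2/29) = -1, so (2/29)^2 = +1.
Reached (1/29) = 1. Collecting the sign flips along the way, the symbol is +1.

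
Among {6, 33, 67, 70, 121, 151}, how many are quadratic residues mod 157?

3

(6/157) = -1 → non-residue.
(33/157) = +1 → QR.
(67/157) = +1 → QR.
(70/157) = -1 → non-residue.
(121/157) = +1 → QR.
(151/157) = -1 → non-residue.
Total quadratic residues among the 6: 3.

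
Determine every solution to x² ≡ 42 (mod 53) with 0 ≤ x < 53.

53 ≡ 1 (mod 4), so we find a root by search.
Trying successive values, 25² = 625 ≡ 42 (mod 53). The other root is 53 − 25 = 28.

25, 28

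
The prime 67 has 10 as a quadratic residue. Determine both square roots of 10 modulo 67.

12, 55

Since 67 ≡ 3 (mod 4), a square root of 10 is 10^((67+1)/4) = 10^17 mod 67.
Repeated squaring: 10^2≡33, 10^4≡17, 10^8≡21, 10^16≡39 (mod 67).
10^17 = 10^(16+1) ≡ 55 (mod 67).
Check: 55² = 3025 ≡ 10 (mod 67). The two roots are 12 and 55.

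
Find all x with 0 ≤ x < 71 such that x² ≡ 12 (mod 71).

Since 71 ≡ 3 (mod 4), a square root of 12 is 12^((71+1)/4) = 12^18 mod 71.
Repeated squaring: 12^2≡2, 12^4≡4, 12^8≡16, 12^16≡43 (mod 71).
12^18 = 12^(16+2) ≡ 15 (mod 71).
Check: 15² = 225 ≡ 12 (mod 71). The two roots are 15 and 56.

15, 56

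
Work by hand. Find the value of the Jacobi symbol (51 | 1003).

0

Reciprocity: 51 ≡ 3 and 1003 ≡ 3 (mod 4), so (51/1003) = −(1003/51).
Reduce top mod 51: now compute (34/51).
Pull out 2: since 51 ≡ 3 (mod 8), (2/51) = -1.
Reciprocity: 17 ≡ 1 and 51 ≡ 3 (mod 4), so (17/51) = +(51/17).
Reduce top mod 17: now compute (0/17).
Top reduces to 0: gcd > 1, so the symbol is 0.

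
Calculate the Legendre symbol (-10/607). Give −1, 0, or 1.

Euler's criterion: (-10/607) ≡ 597^303 (mod 607).
597^2 ≡ 100 (mod 607)
597^4 ≡ 288 (mod 607)
597^8 ≡ 392 (mod 607)
597^16 ≡ 93 (mod 607)
597^32 ≡ 151 (mod 607)
597^64 ≡ 342 (mod 607)
597^128 ≡ 420 (mod 607)
597^256 ≡ 370 (mod 607)
597^303 = 597^(256+32+8+4+2+1) ≡ 1 (mod 607).
Result is 1, so (-10/607) = 1.

1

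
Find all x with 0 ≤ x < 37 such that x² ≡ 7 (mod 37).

37 ≡ 1 (mod 4), so we find a root by search.
Trying successive values, 9² = 81 ≡ 7 (mod 37). The other root is 37 − 9 = 28.

9, 28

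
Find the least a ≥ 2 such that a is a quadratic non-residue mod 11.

2

(2/11) = −1, so 2 is the smallest positive non-residue mod 11.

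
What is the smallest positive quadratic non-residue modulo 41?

(2/41) = +1, so 2 is a residue.
(3/41) = −1, so 3 is the smallest positive non-residue mod 41.

3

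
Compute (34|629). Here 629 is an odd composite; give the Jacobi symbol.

Pull out 2: since 629 ≡ 5 (mod 8), (2/629) = -1.
Reciprocity: 17 ≡ 1 and 629 ≡ 1 (mod 4), so (17/629) = +(629/17).
Reduce top mod 17: now compute (0/17).
Top reduces to 0: gcd > 1, so the symbol is 0.

0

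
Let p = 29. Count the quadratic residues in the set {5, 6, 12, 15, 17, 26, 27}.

(5/29) = +1 → QR.
(6/29) = +1 → QR.
(12/29) = -1 → non-residue.
(15/29) = -1 → non-residue.
(17/29) = -1 → non-residue.
(26/29) = -1 → non-residue.
(27/29) = -1 → non-residue.
Total quadratic residues among the 7: 2.

2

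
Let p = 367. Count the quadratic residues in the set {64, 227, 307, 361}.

3

(64/367) = +1 → QR.
(227/367) = +1 → QR.
(307/367) = -1 → non-residue.
(361/367) = +1 → QR.
Total quadratic residues among the 4: 3.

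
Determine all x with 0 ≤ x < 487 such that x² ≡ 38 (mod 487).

119, 368

Since 487 ≡ 3 (mod 4), a square root of 38 is 38^((487+1)/4) = 38^122 mod 487.
Repeated squaring: 38^2≡470, 38^4≡289, 38^8≡244, 38^16≡122, 38^32≡274, 38^64≡78 (mod 487).
38^122 = 38^(64+32+16+8+2) ≡ 119 (mod 487).
Check: 119² = 14161 ≡ 38 (mod 487). The two roots are 119 and 368.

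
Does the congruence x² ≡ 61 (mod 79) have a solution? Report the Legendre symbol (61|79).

-1

Reciprocity: 61 ≡ 1 and 79 ≡ 3 (mod 4), so (61/79) = +(79/61).
Reduce top mod 61: now compute (18/61).
Pull out 2: since 61 ≡ 5 (mod 8), (2/61) = -1.
Reciprocity: 9 ≡ 1 and 61 ≡ 1 (mod 4), so (9/61) = +(61/9).
Reduce top mod 9: now compute (7/9).
Reciprocity: 7 ≡ 3 and 9 ≡ 1 (mod 4), so (7/9) = +(9/7).
Reduce top mod 7: now compute (2/7).
Pull out 2: since 7 ≡ 7 (mod 8), (2/7) = +1.
Reached (1/7) = 1. Collecting the sign flips along the way, the symbol is -1.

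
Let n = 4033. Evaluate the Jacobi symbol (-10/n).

First reduce: -10 ≡ 4023 (mod 4033).
Reciprocity: 4023 ≡ 3 and 4033 ≡ 1 (mod 4), so (4023/4033) = +(4033/4023).
Reduce top mod 4023: now compute (10/4023).
Pull out 2: since 4023 ≡ 7 (mod 8), (2/4023) = +1.
Reciprocity: 5 ≡ 1 and 4023 ≡ 3 (mod 4), so (5/4023) = +(4023/5).
Reduce top mod 5: now compute (3/5).
Reciprocity: 3 ≡ 3 and 5 ≡ 1 (mod 4), so (3/5) = +(5/3).
Reduce top mod 3: now compute (2/3).
Pull out 2: since 3 ≡ 3 (mod 8), (2/3) = -1.
Reached (1/3) = 1. Collecting the sign flips along the way, the symbol is -1.

-1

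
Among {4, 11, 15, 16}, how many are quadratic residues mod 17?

3

(4/17) = +1 → QR.
(11/17) = -1 → non-residue.
(15/17) = +1 → QR.
(16/17) = +1 → QR.
Total quadratic residues among the 4: 3.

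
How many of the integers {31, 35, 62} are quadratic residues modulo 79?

2

(31/79) = +1 → QR.
(35/79) = -1 → non-residue.
(62/79) = +1 → QR.
Total quadratic residues among the 3: 2.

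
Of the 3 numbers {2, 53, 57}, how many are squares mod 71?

(2/71) = +1 → QR.
(53/71) = -1 → non-residue.
(57/71) = +1 → QR.
Total quadratic residues among the 3: 2.

2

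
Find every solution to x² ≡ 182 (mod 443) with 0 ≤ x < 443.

Since 443 ≡ 3 (mod 4), a square root of 182 is 182^((443+1)/4) = 182^111 mod 443.
Repeated squaring: 182^2≡342, 182^4≡12, 182^8≡144, 182^16≡358, 182^32≡137, 182^64≡163 (mod 443).
182^111 = 182^(64+32+8+4+2+1) ≡ 25 (mod 443).
Check: 25² = 625 ≡ 182 (mod 443). The two roots are 25 and 418.

25, 418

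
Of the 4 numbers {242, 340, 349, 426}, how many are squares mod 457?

2

(242/457) = +1 → QR.
(340/457) = -1 → non-residue.
(349/457) = +1 → QR.
(426/457) = -1 → non-residue.
Total quadratic residues among the 4: 2.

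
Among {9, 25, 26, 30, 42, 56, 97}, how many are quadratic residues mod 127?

(9/127) = +1 → QR.
(25/127) = +1 → QR.
(26/127) = +1 → QR.
(30/127) = +1 → QR.
(42/127) = +1 → QR.
(56/127) = -1 → non-residue.
(97/127) = -1 → non-residue.
Total quadratic residues among the 7: 5.

5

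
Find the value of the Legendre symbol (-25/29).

1

First reduce: -25 ≡ 4 (mod 29).
Pull out 2^2: since 29 ≡ 5 (mod 8), (2/29) = -1, so (2/29)^2 = +1.
Reached (1/29) = 1. Collecting the sign flips along the way, the symbol is +1.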